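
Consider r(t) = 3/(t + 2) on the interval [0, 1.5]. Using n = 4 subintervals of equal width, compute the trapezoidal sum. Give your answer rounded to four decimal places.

Δt = (1.5 − 0)/4 = 0.375.
r(0) = 1.5, r(0.375) = 24/19, r(0.75) = 12/11, r(1.125) = 0.96, r(1.5) = 6/7.
T_4 = (Δt/2)·[r(t_0) + 2r(t_1) + 2r(t_2) + 2r(t_3) + r(t_4)].
Sum ≈ 1.6847.

1.6847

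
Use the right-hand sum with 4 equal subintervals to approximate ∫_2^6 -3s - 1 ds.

Δs = (6 − 2)/4 = 1.
Right endpoints: 3, 4, 5, 6.
f(3) = -10, f(4) = -13, f(5) = -16, f(6) = -19.
Sum = Δs · [f(3) + f(4) + f(5) + f(6)].
Sum = -58.

-58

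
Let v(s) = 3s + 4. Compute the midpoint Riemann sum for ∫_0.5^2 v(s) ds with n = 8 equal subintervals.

11.625

Δs = (2 − 0.5)/8 = 0.1875.
Midpoints: 0.59375, 0.78125, 0.96875, 1.15625, 1.34375, 1.53125, 1.71875, 1.90625.
v(0.59375) = 5.78125, v(0.78125) = 6.34375, v(0.96875) = 6.90625, v(1.15625) = 7.46875, v(1.34375) = 8.03125, v(1.53125) = 8.59375, v(1.71875) = 9.15625, v(1.90625) = 9.71875.
Sum = Δs · [v(0.59375) + v(0.78125) + v(0.96875) + ...].
Sum = 11.625.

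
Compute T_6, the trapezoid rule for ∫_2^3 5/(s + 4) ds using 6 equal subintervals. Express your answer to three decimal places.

0.771

Δs = (3 − 2)/6 = 1/6.
f(2) = 5/6, f(13/6) = 30/37, f(7/3) = 15/19, f(2.5) = 10/13, f(8/3) = 0.75, f(17/6) = 30/41, f(3) = 5/7.
T_6 = (Δs/2)·[f(s_0) + 2f(s_1) + ... + 2f(s_{5}) + f(s_6)].
Sum ≈ 0.771.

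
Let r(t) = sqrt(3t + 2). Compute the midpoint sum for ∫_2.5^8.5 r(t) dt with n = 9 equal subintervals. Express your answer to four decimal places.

25.5438

Δt = (8.5 − 2.5)/9 = 2/3.
Midpoints: 17/6, 3.5, 25/6, 29/6, 5.5, 37/6, 41/6, 7.5, 49/6.
r(17/6) ≈ 3.2404, r(3.5) ≈ 3.5355, r(25/6) ≈ 3.8079, r(29/6) ≈ 4.0620, r(5.5) ≈ 4.3012, r(37/6) ≈ 4.5277, r(41/6) ≈ 4.7434, r(7.5) ≈ 4.9497, r(49/6) ≈ 5.1478.
Sum = Δt · [r(17/6) + r(3.5) + r(25/6) + ...].
Sum ≈ 25.5438.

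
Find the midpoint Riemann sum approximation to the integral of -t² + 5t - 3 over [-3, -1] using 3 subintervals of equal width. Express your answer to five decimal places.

Δt = (-1 − (-3))/3 = 2/3.
Midpoints: -8/3, -2, -4/3.
f(-8/3) = -211/9, f(-2) = -17, f(-4/3) = -103/9.
Sum = Δt · [f(-8/3) + f(-2) + f(-4/3)].
Sum ≈ -34.59259.

-34.59259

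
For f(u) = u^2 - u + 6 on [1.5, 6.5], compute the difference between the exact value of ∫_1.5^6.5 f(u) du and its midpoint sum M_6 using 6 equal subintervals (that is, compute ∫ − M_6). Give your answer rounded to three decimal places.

0.289

Exact integral: ∫_1.5^6.5 f(u) du ≈ 100.41667.
M_6 ≈ 100.12731.
Error ≈ 100.41667 − 100.12731 ≈ 0.289.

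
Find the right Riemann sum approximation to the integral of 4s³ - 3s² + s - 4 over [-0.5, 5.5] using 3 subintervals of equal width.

Δs = (5.5 − (-0.5))/3 = 2.
Right endpoints: 1.5, 3.5, 5.5.
f(1.5) = 4.25, f(3.5) = 134.25, f(5.5) = 576.25.
Sum = Δs · [f(1.5) + f(3.5) + f(5.5)].
Sum = 1429.5.

1429.5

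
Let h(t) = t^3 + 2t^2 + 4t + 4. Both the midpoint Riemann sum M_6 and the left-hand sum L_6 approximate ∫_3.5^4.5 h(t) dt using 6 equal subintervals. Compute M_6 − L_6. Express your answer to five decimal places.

5.59028

M_6 ≈ 117.1342593.
L_6 ≈ 111.5439815.
M_6 − L_6 ≈ 5.59028.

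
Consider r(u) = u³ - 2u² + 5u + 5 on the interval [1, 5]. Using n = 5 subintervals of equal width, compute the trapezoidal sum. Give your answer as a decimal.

156.32

Δu = (5 − 1)/5 = 0.8.
r(1) = 9, r(1.8) = 13.352, r(2.6) = 22.056, r(3.4) = 38.184, r(4.2) = 64.808, r(5) = 105.
T_5 = (Δu/2)·[r(u_0) + 2r(u_1) + ... + 2r(u_{4}) + r(u_5)].
Sum = 156.32.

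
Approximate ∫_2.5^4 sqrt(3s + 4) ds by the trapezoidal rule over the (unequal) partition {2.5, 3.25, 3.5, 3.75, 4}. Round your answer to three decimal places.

Subinterval widths: 0.75, 0.25, 0.25, 0.25.
f(2.5) ≈ 3.391, f(3.25) ≈ 3.708, f(3.5) ≈ 3.808, f(3.75) ≈ 3.905, f(4) ≈ 4.000.
On each subinterval the trapezoid contributes (Δs_i/2)·[f(s_{i-1}) + f(s_i)].
Sum ≈ 5.554.

5.554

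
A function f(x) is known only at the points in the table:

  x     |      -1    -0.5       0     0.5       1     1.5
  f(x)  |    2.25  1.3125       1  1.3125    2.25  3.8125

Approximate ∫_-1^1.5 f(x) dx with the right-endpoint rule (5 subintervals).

Δx = 0.5.
Sum = 0.5·[1.3125 + 1 + 1.3125 + 2.25 + 3.8125] = 4.84375.

4.84375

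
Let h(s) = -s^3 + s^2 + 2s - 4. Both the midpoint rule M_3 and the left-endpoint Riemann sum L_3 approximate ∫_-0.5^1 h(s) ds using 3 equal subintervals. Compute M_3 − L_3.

M_3 = -5.1171875.
L_3 = -5.75.
M_3 − L_3 = 0.6328125.

0.6328125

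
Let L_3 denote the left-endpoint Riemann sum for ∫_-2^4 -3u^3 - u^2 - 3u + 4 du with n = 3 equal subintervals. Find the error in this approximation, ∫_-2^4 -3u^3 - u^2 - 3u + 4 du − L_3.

-206

Exact integral: ∫_-2^4 f(u) du = -198.
L_3 = 8.
Error = -198 − 8 = -206.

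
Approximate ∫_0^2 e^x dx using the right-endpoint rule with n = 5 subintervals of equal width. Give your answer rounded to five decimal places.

7.75183

Δx = (2 − 0)/5 = 0.4.
Right endpoints: 0.4, 0.8, 1.2, 1.6, 2.
f(0.4) ≈ 1.49182, f(0.8) ≈ 2.22554, f(1.2) ≈ 3.32012, f(1.6) ≈ 4.95303, f(2) ≈ 7.38906.
Sum = Δx · [f(0.4) + f(0.8) + f(1.2) + f(1.6) + f(2)].
Sum ≈ 7.75183.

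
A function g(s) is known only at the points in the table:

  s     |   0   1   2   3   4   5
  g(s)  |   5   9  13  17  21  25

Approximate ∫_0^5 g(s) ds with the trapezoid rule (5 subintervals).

Δs = 1.
T_5 = (1/2)·[5 + 2·9 + 2·13 + 2·17 + 2·21 + 25] = 75.

75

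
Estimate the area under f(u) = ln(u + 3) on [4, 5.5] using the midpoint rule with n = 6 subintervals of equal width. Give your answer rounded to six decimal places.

3.069257

Δu = (5.5 − 4)/6 = 0.25.
Midpoints: 4.125, 4.375, 4.625, 4.875, 5.125, 5.375.
f(4.125) ≈ 1.963610, f(4.375) ≈ 1.998096, f(4.625) ≈ 2.031432, f(4.875) ≈ 2.063693, f(5.125) ≈ 2.094946, f(5.375) ≈ 2.125251.
Sum = Δu · [f(4.125) + f(4.375) + f(4.625) + ...].
Sum ≈ 3.069257.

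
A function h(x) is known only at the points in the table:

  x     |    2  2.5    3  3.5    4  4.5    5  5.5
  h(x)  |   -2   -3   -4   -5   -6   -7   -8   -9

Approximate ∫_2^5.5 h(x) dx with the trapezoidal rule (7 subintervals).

Δx = 0.5.
T_7 = (0.5/2)·[(-2) + 2·(-3) + 2·(-4) + 2·(-5) + 2·(-6) + 2·(-7) + 2·(-8) + (-9)] = -19.25.

-19.25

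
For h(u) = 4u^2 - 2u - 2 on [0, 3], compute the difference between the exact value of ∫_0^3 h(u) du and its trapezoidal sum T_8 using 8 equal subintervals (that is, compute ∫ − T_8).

Exact integral: ∫_0^3 h(u) du = 21.
T_8 = 21.28125.
Error = 21 − 21.28125 = -0.28125.

-0.28125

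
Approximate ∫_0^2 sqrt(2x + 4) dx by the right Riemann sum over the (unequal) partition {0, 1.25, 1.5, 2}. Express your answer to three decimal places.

5.263

Subinterval widths: 1.25, 0.25, 0.5.
Right endpoints: 1.25, 1.5, 2.
f(1.25) ≈ 2.550, f(1.5) ≈ 2.646, f(2) ≈ 2.828.
Sum = Σ Δx_i · f(x_i).
Sum ≈ 5.263.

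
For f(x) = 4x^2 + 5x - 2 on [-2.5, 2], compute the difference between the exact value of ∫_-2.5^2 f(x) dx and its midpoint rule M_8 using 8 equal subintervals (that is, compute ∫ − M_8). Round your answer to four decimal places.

Exact integral: ∫_-2.5^2 f(x) dx = 16.875.
M_8 ≈ 16.400391.
Error ≈ 16.875 − 16.400391 ≈ 0.4746.

0.4746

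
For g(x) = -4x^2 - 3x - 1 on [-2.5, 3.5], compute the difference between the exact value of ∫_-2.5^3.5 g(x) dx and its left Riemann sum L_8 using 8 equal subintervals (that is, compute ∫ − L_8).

-13.5

Exact integral: ∫_-2.5^3.5 g(x) dx = -93.
L_8 = -79.5.
Error = -93 − (-79.5) = -13.5.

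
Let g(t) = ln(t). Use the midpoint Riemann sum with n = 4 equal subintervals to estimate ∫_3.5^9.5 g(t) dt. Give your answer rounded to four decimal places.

Δt = (9.5 − 3.5)/4 = 1.5.
Midpoints: 4.25, 5.75, 7.25, 8.75.
g(4.25) ≈ 1.4469, g(5.75) ≈ 1.7492, g(7.25) ≈ 1.9810, g(8.75) ≈ 2.1691.
Sum = Δt · [g(4.25) + g(5.75) + g(7.25) + g(8.75)].
Sum ≈ 11.0193.

11.0193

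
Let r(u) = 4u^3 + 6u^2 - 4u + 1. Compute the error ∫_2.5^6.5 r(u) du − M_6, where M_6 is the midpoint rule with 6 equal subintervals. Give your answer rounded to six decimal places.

8.888889

Exact integral: ∫_2.5^6.5 r(u) du = 2196.
M_6 ≈ 2187.11111111.
Error ≈ 2196 − 2187.11111111 ≈ 8.888889.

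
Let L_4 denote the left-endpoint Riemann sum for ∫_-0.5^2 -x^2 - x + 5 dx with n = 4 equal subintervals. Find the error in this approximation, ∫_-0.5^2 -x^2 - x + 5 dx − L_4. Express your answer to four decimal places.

Exact integral: ∫_-0.5^2 f(x) dx ≈ 7.916667.
L_4 = 9.70703125.
Error ≈ 7.916667 − 9.70703125 ≈ -1.7904.

-1.7904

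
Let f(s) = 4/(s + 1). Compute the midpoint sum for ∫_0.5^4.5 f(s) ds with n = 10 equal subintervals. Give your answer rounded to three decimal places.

5.186

Δs = (4.5 − 0.5)/10 = 0.4.
Midpoints: 0.7, 1.1, 1.5, 1.9, 2.3, 2.7, 3.1, 3.5, 3.9, 4.3.
f(0.7) = 40/17, f(1.1) = 40/21, f(1.5) = 1.6, f(1.9) = 40/29, f(2.3) = 40/33, f(2.7) = 40/37, f(3.1) = 40/41, f(3.5) = 8/9, f(3.9) = 40/49, f(4.3) = 40/53.
Sum = Δs · [f(0.7) + f(1.1) + f(1.5) + ...].
Sum ≈ 5.186.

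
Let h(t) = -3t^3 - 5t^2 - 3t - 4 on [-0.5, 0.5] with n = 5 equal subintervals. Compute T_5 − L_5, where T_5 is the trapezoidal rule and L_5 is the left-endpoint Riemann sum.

-0.375

T_5 = -4.45.
L_5 = -4.075.
T_5 − L_5 = -0.375.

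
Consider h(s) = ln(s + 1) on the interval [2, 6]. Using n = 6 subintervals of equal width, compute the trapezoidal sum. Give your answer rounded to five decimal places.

6.31850

Δs = (6 − 2)/6 = 2/3.
h(2) ≈ 1.09861, h(8/3) ≈ 1.29928, h(10/3) ≈ 1.46634, h(4) ≈ 1.60944, h(14/3) ≈ 1.73460, h(16/3) ≈ 1.84583, h(6) ≈ 1.94591.
T_6 = (Δs/2)·[h(s_0) + 2h(s_1) + ... + 2h(s_{5}) + h(s_6)].
Sum ≈ 6.31850.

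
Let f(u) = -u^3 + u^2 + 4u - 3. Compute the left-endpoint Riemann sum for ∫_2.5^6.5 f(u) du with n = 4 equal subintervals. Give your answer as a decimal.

-195

Δu = (6.5 − 2.5)/4 = 1.
Left endpoints: 2.5, 3.5, 4.5, 5.5.
f(2.5) = -2.375, f(3.5) = -19.625, f(4.5) = -55.875, f(5.5) = -117.125.
Sum = Δu · [f(2.5) + f(3.5) + f(4.5) + f(5.5)].
Sum = -195.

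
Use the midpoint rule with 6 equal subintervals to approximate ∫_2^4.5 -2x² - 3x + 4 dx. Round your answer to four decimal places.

Δx = (4.5 − 2)/6 = 5/12.
Midpoints: 53/24, 2.625, 73/24, 83/24, 3.875, 103/24.
f(53/24) = -3565/288, f(2.625) = -17.65625, f(73/24) = -6805/288, f(83/24) = -8725/288, f(3.875) = -37.65625, f(103/24) = -13165/288.
Sum = Δx · [f(53/24) + f(2.625) + f(73/24) + ...].
Sum ≈ -69.7193.

-69.7193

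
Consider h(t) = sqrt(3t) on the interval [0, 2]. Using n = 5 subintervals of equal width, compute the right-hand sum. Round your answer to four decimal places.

Δt = (2 − 0)/5 = 0.4.
Right endpoints: 0.4, 0.8, 1.2, 1.6, 2.
h(0.4) ≈ 1.0954, h(0.8) ≈ 1.5492, h(1.2) ≈ 1.8974, h(1.6) ≈ 2.1909, h(2) ≈ 2.4495.
Sum = Δt · [h(0.4) + h(0.8) + h(1.2) + h(1.6) + h(2)].
Sum ≈ 3.6730.

3.6730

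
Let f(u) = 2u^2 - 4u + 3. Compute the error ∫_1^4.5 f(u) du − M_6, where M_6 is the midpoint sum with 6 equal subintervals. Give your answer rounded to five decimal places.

Exact integral: ∫_1^4.5 f(u) du ≈ 32.0833333.
M_6 ≈ 31.8848380.
Error ≈ 32.0833333 − 31.8848380 ≈ 0.19850.

0.19850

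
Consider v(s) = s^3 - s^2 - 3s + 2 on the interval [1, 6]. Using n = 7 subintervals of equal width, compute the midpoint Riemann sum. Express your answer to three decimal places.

207.564

Δs = (6 − 1)/7 = 5/7.
Midpoints: 19/14, 29/14, 39/14, 3.5, 59/14, 69/14, 79/14.
v(19/14) = -3879/2744, v(29/14) = 1051/2744, v(39/14) = 20581/2744, v(3.5) = 22.125, v(59/14) = 127441/2744, v(69/14) = 226771/2744, v(79/14) = 364701/2744.
Sum = Δs · [v(19/14) + v(29/14) + v(39/14) + ...].
Sum ≈ 207.564.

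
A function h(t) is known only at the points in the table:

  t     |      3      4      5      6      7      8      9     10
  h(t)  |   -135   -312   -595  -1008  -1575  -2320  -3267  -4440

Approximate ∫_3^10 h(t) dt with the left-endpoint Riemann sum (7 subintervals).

-9212

Δt = 1.
Sum = 1·[(-135) + (-312) + (-595) + (-1008) + (-1575) + (-2320) + (-3267)] = -9212.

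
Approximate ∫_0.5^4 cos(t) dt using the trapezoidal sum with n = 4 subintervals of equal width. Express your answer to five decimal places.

Δt = (4 − 0.5)/4 = 0.875.
f(0.5) ≈ 0.87758, f(1.375) ≈ 0.19455, f(2.25) ≈ -0.62817, f(3.125) ≈ -0.99986, f(4) ≈ -0.65364.
T_4 = (Δt/2)·[f(t_0) + 2f(t_1) + 2f(t_2) + 2f(t_3) + f(t_4)].
Sum ≈ -1.15633.

-1.15633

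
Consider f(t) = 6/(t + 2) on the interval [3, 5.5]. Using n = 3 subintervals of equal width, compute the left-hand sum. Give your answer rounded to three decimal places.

2.607

Δt = (5.5 − 3)/3 = 5/6.
Left endpoints: 3, 23/6, 14/3.
f(3) = 1.2, f(23/6) = 36/35, f(14/3) = 0.9.
Sum = Δt · [f(3) + f(23/6) + f(14/3)].
Sum ≈ 2.607.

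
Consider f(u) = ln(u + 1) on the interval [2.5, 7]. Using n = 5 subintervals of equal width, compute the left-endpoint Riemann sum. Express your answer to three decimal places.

7.368

Δu = (7 − 2.5)/5 = 0.9.
Left endpoints: 2.5, 3.4, 4.3, 5.2, 6.1.
f(2.5) ≈ 1.253, f(3.4) ≈ 1.482, f(4.3) ≈ 1.668, f(5.2) ≈ 1.825, f(6.1) ≈ 1.960.
Sum = Δu · [f(2.5) + f(3.4) + f(4.3) + f(5.2) + f(6.1)].
Sum ≈ 7.368.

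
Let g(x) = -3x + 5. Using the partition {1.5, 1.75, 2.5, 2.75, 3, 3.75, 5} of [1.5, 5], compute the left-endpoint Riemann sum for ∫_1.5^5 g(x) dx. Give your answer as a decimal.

-12.3125

Subinterval widths: 0.25, 0.75, 0.25, 0.25, 0.75, 1.25.
Left endpoints: 1.5, 1.75, 2.5, 2.75, 3, 3.75.
g(1.5) = 0.5, g(1.75) = -0.25, g(2.5) = -2.5, g(2.75) = -3.25, g(3) = -4, g(3.75) = -6.25.
Sum = Σ Δx_i · g(x_i).
Sum = -12.3125.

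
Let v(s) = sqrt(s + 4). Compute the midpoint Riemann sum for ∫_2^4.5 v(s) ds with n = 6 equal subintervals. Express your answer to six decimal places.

6.723307

Δs = (4.5 − 2)/6 = 5/12.
Midpoints: 53/24, 2.625, 73/24, 83/24, 3.875, 103/24.
v(53/24) ≈ 2.491653, v(2.625) ≈ 2.573908, v(73/24) ≈ 2.653614, v(83/24) ≈ 2.730995, v(3.875) ≈ 2.806243, v(103/24) ≈ 2.879525.
Sum = Δs · [v(53/24) + v(2.625) + v(73/24) + ...].
Sum ≈ 6.723307.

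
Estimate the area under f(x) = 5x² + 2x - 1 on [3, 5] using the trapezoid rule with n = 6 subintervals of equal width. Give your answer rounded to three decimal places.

Δx = (5 − 3)/6 = 1/3.
f(3) = 50, f(10/3) = 551/9, f(11/3) = 662/9, f(4) = 87, f(13/3) = 914/9, f(14/3) = 1055/9, f(5) = 134.
T_6 = (Δx/2)·[f(x_0) + 2f(x_1) + ... + 2f(x_{5}) + f(x_6)].
Sum ≈ 177.519.

177.519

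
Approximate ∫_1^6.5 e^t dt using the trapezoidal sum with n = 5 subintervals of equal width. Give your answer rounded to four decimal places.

Δt = (6.5 − 1)/5 = 1.1.
f(1) ≈ 2.7183, f(2.1) ≈ 8.1662, f(3.2) ≈ 24.5325, f(4.3) ≈ 73.6998, f(5.4) ≈ 221.4064, f(6.5) ≈ 665.1416.
T_5 = (Δt/2)·[f(t_0) + 2f(t_1) + ... + 2f(t_{4}) + f(t_5)].
Sum ≈ 727.9084.

727.9084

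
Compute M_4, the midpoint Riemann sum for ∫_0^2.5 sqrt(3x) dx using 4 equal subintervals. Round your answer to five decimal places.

4.60756

Δx = (2.5 − 0)/4 = 0.625.
Midpoints: 0.3125, 0.9375, 1.5625, 2.1875.
f(0.3125) ≈ 0.96825, f(0.9375) ≈ 1.67705, f(1.5625) ≈ 2.16506, f(2.1875) ≈ 2.56174.
Sum = Δx · [f(0.3125) + f(0.9375) + f(1.5625) + f(2.1875)].
Sum ≈ 4.60756.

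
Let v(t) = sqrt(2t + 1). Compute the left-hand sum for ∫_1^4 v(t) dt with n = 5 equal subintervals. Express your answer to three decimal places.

Δt = (4 − 1)/5 = 0.6.
Left endpoints: 1, 1.6, 2.2, 2.8, 3.4.
v(1) ≈ 1.732, v(1.6) ≈ 2.049, v(2.2) ≈ 2.324, v(2.8) ≈ 2.569, v(3.4) ≈ 2.793.
Sum = Δt · [v(1) + v(1.6) + v(2.2) + v(2.8) + v(3.4)].
Sum ≈ 6.880.

6.880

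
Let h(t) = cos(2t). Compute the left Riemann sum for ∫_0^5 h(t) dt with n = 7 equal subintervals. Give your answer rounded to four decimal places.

0.4327

Δt = (5 − 0)/7 = 5/7.
Left endpoints: 0, 5/7, 10/7, 15/7, 20/7, 25/7, 30/7.
h(0) ≈ 1.0000, h(5/7) ≈ 0.1417, h(10/7) ≈ -0.9598, h(15/7) ≈ -0.4138, h(20/7) ≈ 0.8425, h(25/7) ≈ 0.6527, h(30/7) ≈ -0.6575.
Sum = Δt · [h(0) + h(5/7) + h(10/7) + ...].
Sum ≈ 0.4327.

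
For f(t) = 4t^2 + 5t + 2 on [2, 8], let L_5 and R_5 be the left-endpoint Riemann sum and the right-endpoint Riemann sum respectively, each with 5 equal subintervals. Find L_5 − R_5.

-324

L_5 = 677.76.
R_5 = 1001.76.
L_5 − R_5 = -324.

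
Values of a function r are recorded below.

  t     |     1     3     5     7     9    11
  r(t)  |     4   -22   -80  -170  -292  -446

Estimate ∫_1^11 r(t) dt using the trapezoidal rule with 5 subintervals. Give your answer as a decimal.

-1570

Δt = 2.
T_5 = (2/2)·[4 + 2·(-22) + 2·(-80) + 2·(-170) + 2·(-292) + (-446)] = -1570.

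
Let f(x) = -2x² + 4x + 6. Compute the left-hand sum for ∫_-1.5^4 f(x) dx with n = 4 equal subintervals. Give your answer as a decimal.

15.8984375

Δx = (4 − (-1.5))/4 = 1.375.
Left endpoints: -1.5, -0.125, 1.25, 2.625.
f(-1.5) = -4.5, f(-0.125) = 5.46875, f(1.25) = 7.875, f(2.625) = 2.71875.
Sum = Δx · [f(-1.5) + f(-0.125) + f(1.25) + f(2.625)].
Sum = 15.8984375.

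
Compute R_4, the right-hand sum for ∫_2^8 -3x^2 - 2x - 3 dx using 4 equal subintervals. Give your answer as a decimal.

Δx = (8 − 2)/4 = 1.5.
Right endpoints: 3.5, 5, 6.5, 8.
f(3.5) = -46.75, f(5) = -88, f(6.5) = -142.75, f(8) = -211.
Sum = Δx · [f(3.5) + f(5) + f(6.5) + f(8)].
Sum = -732.75.

-732.75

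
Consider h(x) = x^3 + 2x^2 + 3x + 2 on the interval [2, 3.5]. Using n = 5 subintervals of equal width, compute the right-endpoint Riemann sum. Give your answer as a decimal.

Δx = (3.5 − 2)/5 = 0.3.
Right endpoints: 2.3, 2.6, 2.9, 3.2, 3.5.
h(2.3) = 31.647, h(2.6) = 40.896, h(2.9) = 51.909, h(3.2) = 64.848, h(3.5) = 79.875.
Sum = Δx · [h(2.3) + h(2.6) + h(2.9) + h(3.2) + h(3.5)].
Sum = 80.7525.

80.7525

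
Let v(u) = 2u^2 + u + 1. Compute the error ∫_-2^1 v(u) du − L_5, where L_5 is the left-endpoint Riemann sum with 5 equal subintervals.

Exact integral: ∫_-2^1 v(u) du = 7.5.
L_5 = 8.76.
Error = 7.5 − 8.76 = -1.26.

-1.26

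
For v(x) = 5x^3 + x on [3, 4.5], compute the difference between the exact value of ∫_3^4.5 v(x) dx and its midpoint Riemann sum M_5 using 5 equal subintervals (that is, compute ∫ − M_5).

0.6328125

Exact integral: ∫_3^4.5 v(x) dx = 416.953125.
M_5 = 416.3203125.
Error = 416.953125 − 416.3203125 = 0.6328125.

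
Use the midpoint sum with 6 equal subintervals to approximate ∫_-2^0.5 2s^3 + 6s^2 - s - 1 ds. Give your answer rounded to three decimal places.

Δs = (0.5 − (-2))/6 = 5/12.
Midpoints: -43/24, -1.375, -23/24, -13/24, -0.125, 7/24.
f(-43/24) = 59093/6912, f(-1.375) = 6.51953125, f(-23/24) = 25633/6912, f(-13/24) = 6803/6912, f(-0.125) = -0.78515625, f(7/24) = -5057/6912.
Sum = Δs · [f(-43/24) + f(-1.375) + f(-23/24) + ...].
Sum ≈ 7.602.

7.602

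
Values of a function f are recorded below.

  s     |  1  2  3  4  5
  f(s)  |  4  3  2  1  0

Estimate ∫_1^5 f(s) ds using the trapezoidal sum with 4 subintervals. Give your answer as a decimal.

8

Δs = 1.
T_4 = (1/2)·[4 + 2·3 + 2·2 + 2·1 + 0] = 8.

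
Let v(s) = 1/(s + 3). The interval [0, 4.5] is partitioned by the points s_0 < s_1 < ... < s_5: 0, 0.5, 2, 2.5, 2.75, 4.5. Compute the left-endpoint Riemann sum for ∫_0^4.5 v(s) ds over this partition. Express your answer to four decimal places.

Subinterval widths: 0.5, 1.5, 0.5, 0.25, 1.75.
Left endpoints: 0, 0.5, 2, 2.5, 2.75.
v(0) = 1/3, v(0.5) = 2/7, v(2) = 0.2, v(2.5) = 2/11, v(2.75) = 4/23.
Sum = Σ Δs_i · v(s_i).
Sum ≈ 1.0450.

1.0450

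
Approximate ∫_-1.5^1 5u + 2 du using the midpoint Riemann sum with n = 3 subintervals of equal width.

Δu = (1 − (-1.5))/3 = 5/6.
Midpoints: -13/12, -0.25, 7/12.
f(-13/12) = -41/12, f(-0.25) = 0.75, f(7/12) = 59/12.
Sum = Δu · [f(-13/12) + f(-0.25) + f(7/12)].
Sum = 1.875.

1.875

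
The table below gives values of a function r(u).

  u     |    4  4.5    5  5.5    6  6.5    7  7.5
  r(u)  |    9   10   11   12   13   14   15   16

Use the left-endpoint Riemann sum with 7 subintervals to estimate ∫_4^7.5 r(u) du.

Δu = 0.5.
Sum = 0.5·[9 + 10 + 11 + 12 + 13 + 14 + 15] = 42.

42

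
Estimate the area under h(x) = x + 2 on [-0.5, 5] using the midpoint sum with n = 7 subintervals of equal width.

23.375

Δx = (5 − (-0.5))/7 = 11/14.
Midpoints: -3/28, 19/28, 41/28, 2.25, 85/28, 107/28, 129/28.
h(-3/28) = 53/28, h(19/28) = 75/28, h(41/28) = 97/28, h(2.25) = 4.25, h(85/28) = 141/28, h(107/28) = 163/28, h(129/28) = 185/28.
Sum = Δx · [h(-3/28) + h(19/28) + h(41/28) + ...].
Sum = 23.375.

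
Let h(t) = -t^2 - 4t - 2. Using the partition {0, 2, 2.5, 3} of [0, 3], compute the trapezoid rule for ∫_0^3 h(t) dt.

Subinterval widths: 2, 0.5, 0.5.
h(0) = -2, h(2) = -14, h(2.5) = -18.25, h(3) = -23.
On each subinterval the trapezoid contributes (Δt_i/2)·[h(t_{i-1}) + h(t_i)].
Sum = -34.375.

-34.375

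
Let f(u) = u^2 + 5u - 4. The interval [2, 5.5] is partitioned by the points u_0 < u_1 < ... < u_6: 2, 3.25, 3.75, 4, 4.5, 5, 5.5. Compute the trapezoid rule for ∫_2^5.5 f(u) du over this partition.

Subinterval widths: 1.25, 0.5, 0.25, 0.5, 0.5, 0.5.
f(2) = 10, f(3.25) = 22.8125, f(3.75) = 28.8125, f(4) = 32, f(4.5) = 38.75, f(5) = 46, f(5.5) = 53.75.
On each subinterval the trapezoid contributes (Δu_i/2)·[f(u_{i-1}) + f(u_i)].
Sum = 104.828125.

104.828125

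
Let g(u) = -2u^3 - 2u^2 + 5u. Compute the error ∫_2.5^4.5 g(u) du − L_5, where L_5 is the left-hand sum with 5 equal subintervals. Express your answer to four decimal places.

-32.5733

Exact integral: ∫_2.5^4.5 g(u) du ≈ -200.833333.
L_5 = -168.26.
Error ≈ -200.833333 − (-168.26) ≈ -32.5733.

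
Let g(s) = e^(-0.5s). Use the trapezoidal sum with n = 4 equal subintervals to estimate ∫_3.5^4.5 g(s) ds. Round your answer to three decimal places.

Δs = (4.5 − 3.5)/4 = 0.25.
g(3.5) ≈ 0.174, g(3.75) ≈ 0.153, g(4) ≈ 0.135, g(4.25) ≈ 0.119, g(4.5) ≈ 0.105.
T_4 = (Δs/2)·[g(s_0) + 2g(s_1) + 2g(s_2) + 2g(s_3) + g(s_4)].
Sum ≈ 0.137.

0.137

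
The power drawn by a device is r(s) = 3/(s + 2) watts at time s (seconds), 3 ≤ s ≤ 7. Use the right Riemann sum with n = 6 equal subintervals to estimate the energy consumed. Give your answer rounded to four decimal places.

1.6775

Δs = (7 − 3)/6 = 2/3.
Right endpoints: 11/3, 13/3, 5, 17/3, 19/3, 7.
r(11/3) = 9/17, r(13/3) = 9/19, r(5) = 3/7, r(17/3) = 9/23, r(19/3) = 0.36, r(7) = 1/3.
Sum = Δs · [r(11/3) + r(13/3) + r(5) + ...].
Sum ≈ 1.6775.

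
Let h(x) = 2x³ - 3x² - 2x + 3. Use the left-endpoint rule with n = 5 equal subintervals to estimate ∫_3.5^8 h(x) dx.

Δx = (8 − 3.5)/5 = 0.9.
Left endpoints: 3.5, 4.4, 5.3, 6.2, 7.1.
h(3.5) = 45, h(4.4) = 106.488, h(5.3) = 205.884, h(6.2) = 351.936, h(7.1) = 553.392.
Sum = Δx · [h(3.5) + h(4.4) + h(5.3) + h(6.2) + h(7.1)].
Sum = 1136.43.

1136.43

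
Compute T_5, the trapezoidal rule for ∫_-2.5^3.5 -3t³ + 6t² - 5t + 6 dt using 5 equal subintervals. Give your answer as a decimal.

Δt = (3.5 − (-2.5))/5 = 1.2.
f(-2.5) = 102.875, f(-1.3) = 29.231, f(-0.1) = 6.563, f(1.1) = 3.767, f(2.3) = -10.261, f(3.5) = -66.625.
T_5 = (Δt/2)·[f(t_0) + 2f(t_1) + ... + 2f(t_{4}) + f(t_5)].
Sum = 56.91.

56.91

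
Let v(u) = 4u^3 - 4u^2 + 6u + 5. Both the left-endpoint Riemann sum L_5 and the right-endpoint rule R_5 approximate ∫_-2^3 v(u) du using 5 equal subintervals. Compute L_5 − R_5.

-150

L_5 = -15.
R_5 = 135.
L_5 − R_5 = -150.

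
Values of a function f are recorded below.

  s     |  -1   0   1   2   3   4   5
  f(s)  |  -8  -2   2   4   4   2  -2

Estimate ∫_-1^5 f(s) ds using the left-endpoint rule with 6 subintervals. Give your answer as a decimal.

2

Δs = 1.
Sum = 1·[(-8) + (-2) + 2 + 4 + 4 + 2] = 2.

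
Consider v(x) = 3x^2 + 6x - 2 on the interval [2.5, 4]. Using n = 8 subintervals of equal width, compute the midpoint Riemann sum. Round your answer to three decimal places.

74.612

Δx = (4 − 2.5)/8 = 0.1875.
Midpoints: 2.59375, 2.78125, 2.96875, 3.15625, 3.34375, 3.53125, 3.71875, 3.90625.
v(2.59375) = 34555/1024, v(2.78125) = 38803/1024, v(2.96875) = 43267/1024, v(3.15625) = 47947/1024, v(3.34375) = 52843/1024, v(3.53125) = 57955/1024, v(3.71875) = 63283/1024, v(3.90625) = 68827/1024.
Sum = Δx · [v(2.59375) + v(2.78125) + v(2.96875) + ...].
Sum ≈ 74.612.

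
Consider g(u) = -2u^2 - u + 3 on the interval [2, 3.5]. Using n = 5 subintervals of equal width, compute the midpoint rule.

Δu = (3.5 − 2)/5 = 0.3.
Midpoints: 2.15, 2.45, 2.75, 3.05, 3.35.
g(2.15) = -8.395, g(2.45) = -11.455, g(2.75) = -14.875, g(3.05) = -18.655, g(3.35) = -22.795.
Sum = Δu · [g(2.15) + g(2.45) + g(2.75) + g(3.05) + g(3.35)].
Sum = -22.8525.

-22.8525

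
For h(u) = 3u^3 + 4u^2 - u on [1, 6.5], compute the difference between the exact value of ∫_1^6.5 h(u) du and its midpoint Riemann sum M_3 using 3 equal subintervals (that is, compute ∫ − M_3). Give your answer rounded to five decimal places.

Exact integral: ∫_1^6.5 h(u) du ≈ 1682.2552083.
M_3 ≈ 1624.1009838.
Error ≈ 1682.2552083 − 1624.1009838 ≈ 58.15422.

58.15422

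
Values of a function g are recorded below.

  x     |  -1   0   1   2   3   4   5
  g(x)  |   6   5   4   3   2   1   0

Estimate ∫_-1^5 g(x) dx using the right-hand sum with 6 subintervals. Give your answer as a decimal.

15

Δx = 1.
Sum = 1·[5 + 4 + 3 + 2 + 1 + 0] = 15.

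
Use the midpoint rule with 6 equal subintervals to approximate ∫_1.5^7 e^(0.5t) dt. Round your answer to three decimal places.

61.458

Δt = (7 − 1.5)/6 = 11/12.
Midpoints: 47/24, 2.875, 91/24, 113/24, 5.625, 157/24.
f(47/24) ≈ 2.662, f(2.875) ≈ 4.210, f(91/24) ≈ 6.658, f(113/24) ≈ 10.529, f(5.625) ≈ 16.651, f(157/24) ≈ 26.333.
Sum = Δt · [f(47/24) + f(2.875) + f(91/24) + ...].
Sum ≈ 61.458.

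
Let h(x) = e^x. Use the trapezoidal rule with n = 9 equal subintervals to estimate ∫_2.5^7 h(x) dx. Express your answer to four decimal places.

1106.9498

Δx = (7 − 2.5)/9 = 0.5.
h(2.5) ≈ 12.1825, h(3) ≈ 20.0855, h(3.5) ≈ 33.1155, h(4) ≈ 54.5982, h(4.5) ≈ 90.0171, h(5) ≈ 148.4132, h(5.5) ≈ 244.6919, h(6) ≈ 403.4288, h(6.5) ≈ 665.1416, h(7) ≈ 1096.6332.
T_9 = (Δx/2)·[h(x_0) + 2h(x_1) + ... + 2h(x_{8}) + h(x_9)].
Sum ≈ 1106.9498.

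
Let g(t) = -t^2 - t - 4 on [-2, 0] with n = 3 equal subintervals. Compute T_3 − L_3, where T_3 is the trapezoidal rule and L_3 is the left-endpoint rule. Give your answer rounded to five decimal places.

T_3 ≈ -8.8148148.
L_3 ≈ -9.4814815.
T_3 − L_3 ≈ 0.66667.

0.66667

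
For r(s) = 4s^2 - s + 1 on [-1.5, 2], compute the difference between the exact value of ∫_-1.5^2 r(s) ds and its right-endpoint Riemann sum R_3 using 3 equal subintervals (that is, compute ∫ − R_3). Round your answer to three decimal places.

Exact integral: ∫_-1.5^2 r(s) ds ≈ 17.79167.
R_3 ≈ 23.00926.
Error ≈ 17.79167 − 23.00926 ≈ -5.218.

-5.218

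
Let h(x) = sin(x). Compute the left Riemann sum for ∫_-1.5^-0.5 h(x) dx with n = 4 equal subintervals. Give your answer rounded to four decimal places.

Δx = (-0.5 − (-1.5))/4 = 0.25.
Left endpoints: -1.5, -1.25, -1, -0.75.
h(-1.5) ≈ -0.9975, h(-1.25) ≈ -0.9490, h(-1) ≈ -0.8415, h(-0.75) ≈ -0.6816.
Sum = Δx · [h(-1.5) + h(-1.25) + h(-1) + h(-0.75)].
Sum ≈ -0.8674.

-0.8674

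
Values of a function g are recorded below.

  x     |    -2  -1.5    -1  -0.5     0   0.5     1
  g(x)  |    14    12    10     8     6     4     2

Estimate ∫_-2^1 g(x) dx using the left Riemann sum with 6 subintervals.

27

Δx = 0.5.
Sum = 0.5·[14 + 12 + 10 + 8 + 6 + 4] = 27.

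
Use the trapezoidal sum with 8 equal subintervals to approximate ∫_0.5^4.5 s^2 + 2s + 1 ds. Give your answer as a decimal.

Δs = (4.5 − 0.5)/8 = 0.5.
f(0.5) = 2.25, f(1) = 4, f(1.5) = 6.25, f(2) = 9, f(2.5) = 12.25, f(3) = 16, f(3.5) = 20.25, f(4) = 25, f(4.5) = 30.25.
T_8 = (Δs/2)·[f(s_0) + 2f(s_1) + ... + 2f(s_{7}) + f(s_8)].
Sum = 54.5.

54.5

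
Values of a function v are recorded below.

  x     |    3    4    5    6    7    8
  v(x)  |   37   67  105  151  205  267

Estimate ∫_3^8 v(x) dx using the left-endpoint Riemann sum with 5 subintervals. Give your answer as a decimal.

Δx = 1.
Sum = 1·[37 + 67 + 105 + 151 + 205] = 565.

565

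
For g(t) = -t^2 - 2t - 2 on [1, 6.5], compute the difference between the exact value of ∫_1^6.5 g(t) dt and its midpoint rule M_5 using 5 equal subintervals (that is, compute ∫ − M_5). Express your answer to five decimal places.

-0.55458

Exact integral: ∫_1^6.5 g(t) dt ≈ -143.4583333.
M_5 = -142.90375.
Error ≈ -143.4583333 − (-142.90375) ≈ -0.55458.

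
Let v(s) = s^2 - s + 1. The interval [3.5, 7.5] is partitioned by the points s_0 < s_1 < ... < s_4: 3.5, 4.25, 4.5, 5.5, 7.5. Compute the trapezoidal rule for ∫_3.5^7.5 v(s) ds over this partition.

Subinterval widths: 0.75, 0.25, 1, 2.
v(3.5) = 9.75, v(4.25) = 14.8125, v(4.5) = 16.75, v(5.5) = 25.75, v(7.5) = 49.75.
On each subinterval the trapezoid contributes (Δs_i/2)·[v(s_{i-1}) + v(s_i)].
Sum = 109.90625.

109.90625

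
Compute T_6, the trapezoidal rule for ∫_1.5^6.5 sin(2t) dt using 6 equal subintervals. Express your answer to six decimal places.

Δt = (6.5 − 1.5)/6 = 5/6.
f(1.5) ≈ 0.141120, f(7/3) ≈ -0.998955, f(19/6) ≈ 0.050127, f(4) ≈ 0.989358, f(29/6) ≈ -0.239537, f(17/3) ≈ -0.943500, f(6.5) ≈ 0.420167.
T_6 = (Δt/2)·[f(t_0) + 2f(t_1) + ... + 2f(t_{5}) + f(t_6)].
Sum ≈ -0.718219.

-0.718219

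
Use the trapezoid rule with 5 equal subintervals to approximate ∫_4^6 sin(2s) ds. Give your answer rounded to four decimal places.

Δs = (6 − 4)/5 = 0.4.
f(4) ≈ 0.9894, f(4.4) ≈ 0.5849, f(4.8) ≈ -0.1743, f(5.2) ≈ -0.8278, f(5.6) ≈ -0.9792, f(6) ≈ -0.5366.
T_5 = (Δs/2)·[f(s_0) + 2f(s_1) + ... + 2f(s_{4}) + f(s_5)].
Sum ≈ -0.4680.

-0.4680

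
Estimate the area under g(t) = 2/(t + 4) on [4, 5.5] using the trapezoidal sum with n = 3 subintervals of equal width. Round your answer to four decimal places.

0.3439

Δt = (5.5 − 4)/3 = 0.5.
g(4) = 0.25, g(4.5) = 4/17, g(5) = 2/9, g(5.5) = 4/19.
T_3 = (Δt/2)·[g(t_0) + 2g(t_1) + 2g(t_2) + g(t_3)].
Sum ≈ 0.3439.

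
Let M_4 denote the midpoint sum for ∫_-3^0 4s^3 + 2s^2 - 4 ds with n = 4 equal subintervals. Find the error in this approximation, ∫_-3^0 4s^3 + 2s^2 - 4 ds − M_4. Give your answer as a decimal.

Exact integral: ∫_-3^0 f(s) ds = -75.
M_4 = -72.75.
Error = -75 − (-72.75) = -2.25.

-2.25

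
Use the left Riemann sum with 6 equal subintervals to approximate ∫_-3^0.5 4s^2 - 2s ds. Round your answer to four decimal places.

57.9606

Δs = (0.5 − (-3))/6 = 7/12.
Left endpoints: -3, -29/12, -11/6, -1.25, -2/3, -1/12.
f(-3) = 42, f(-29/12) = 1015/36, f(-11/6) = 154/9, f(-1.25) = 8.75, f(-2/3) = 28/9, f(-1/12) = 7/36.
Sum = Δs · [f(-3) + f(-29/12) + f(-11/6) + ...].
Sum ≈ 57.9606.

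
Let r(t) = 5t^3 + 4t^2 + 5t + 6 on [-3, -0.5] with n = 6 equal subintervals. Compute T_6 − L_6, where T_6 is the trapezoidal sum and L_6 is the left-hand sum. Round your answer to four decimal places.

T_6 ≈ -73.823061.
L_6 ≈ -97.130353.
T_6 − L_6 ≈ 23.3073.

23.3073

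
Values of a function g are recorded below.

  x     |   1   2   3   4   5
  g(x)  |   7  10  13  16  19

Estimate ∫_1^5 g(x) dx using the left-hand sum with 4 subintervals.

Δx = 1.
Sum = 1·[7 + 10 + 13 + 16] = 46.

46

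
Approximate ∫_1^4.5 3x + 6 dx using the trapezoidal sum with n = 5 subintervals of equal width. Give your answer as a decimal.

Δx = (4.5 − 1)/5 = 0.7.
f(1) = 9, f(1.7) = 11.1, f(2.4) = 13.2, f(3.1) = 15.3, f(3.8) = 17.4, f(4.5) = 19.5.
T_5 = (Δx/2)·[f(x_0) + 2f(x_1) + ... + 2f(x_{4}) + f(x_5)].
Sum = 49.875.

49.875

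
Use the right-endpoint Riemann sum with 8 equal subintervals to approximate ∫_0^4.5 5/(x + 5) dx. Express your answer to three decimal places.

3.080

Δx = (4.5 − 0)/8 = 0.5625.
Right endpoints: 0.5625, 1.125, 1.6875, 2.25, 2.8125, 3.375, 3.9375, 4.5.
f(0.5625) = 80/89, f(1.125) = 40/49, f(1.6875) = 80/107, f(2.25) = 20/29, f(2.8125) = 0.64, f(3.375) = 40/67, f(3.9375) = 80/143, f(4.5) = 10/19.
Sum = Δx · [f(0.5625) + f(1.125) + f(1.6875) + ...].
Sum ≈ 3.080.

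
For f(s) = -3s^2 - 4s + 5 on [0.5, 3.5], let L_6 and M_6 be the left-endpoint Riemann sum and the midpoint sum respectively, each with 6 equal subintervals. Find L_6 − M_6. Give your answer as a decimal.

L_6 = -40.125.
M_6 = -51.5625.
L_6 − M_6 = 11.4375.

11.4375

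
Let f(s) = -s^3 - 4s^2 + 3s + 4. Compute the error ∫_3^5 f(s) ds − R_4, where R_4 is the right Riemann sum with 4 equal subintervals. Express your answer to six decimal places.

Exact integral: ∫_3^5 f(s) ds ≈ -234.66666667.
R_4 = -275.
Error ≈ -234.66666667 − (-275) ≈ 40.333333.

40.333333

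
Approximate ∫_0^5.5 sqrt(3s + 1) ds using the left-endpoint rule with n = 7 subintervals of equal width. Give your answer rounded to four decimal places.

14.7401

Δs = (5.5 − 0)/7 = 11/14.
Left endpoints: 0, 11/14, 11/7, 33/14, 22/7, 55/14, 33/7.
f(0) ≈ 1.0000, f(11/14) ≈ 1.8323, f(11/7) ≈ 2.3905, f(33/14) ≈ 2.8410, f(22/7) ≈ 3.2293, f(55/14) ≈ 3.5757, f(33/7) ≈ 3.8914.
Sum = Δs · [f(0) + f(11/14) + f(11/7) + ...].
Sum ≈ 14.7401.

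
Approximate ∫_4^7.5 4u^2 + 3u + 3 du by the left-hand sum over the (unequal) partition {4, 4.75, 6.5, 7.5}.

438.875

Subinterval widths: 0.75, 1.75, 1.
Left endpoints: 4, 4.75, 6.5.
f(4) = 79, f(4.75) = 107.5, f(6.5) = 191.5.
Sum = Σ Δu_i · f(u_i).
Sum = 438.875.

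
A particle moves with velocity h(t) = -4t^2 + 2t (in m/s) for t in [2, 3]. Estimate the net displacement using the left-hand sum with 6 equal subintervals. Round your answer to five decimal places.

-18.85185

Δt = (3 − 2)/6 = 1/6.
Left endpoints: 2, 13/6, 7/3, 2.5, 8/3, 17/6.
h(2) = -12, h(13/6) = -130/9, h(7/3) = -154/9, h(2.5) = -20, h(8/3) = -208/9, h(17/6) = -238/9.
Sum = Δt · [h(2) + h(13/6) + h(7/3) + ...].
Sum ≈ -18.85185.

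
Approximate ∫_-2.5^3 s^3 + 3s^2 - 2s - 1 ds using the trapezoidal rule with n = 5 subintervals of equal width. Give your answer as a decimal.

49.01875

Δs = (3 − (-2.5))/5 = 1.1.
f(-2.5) = 7.125, f(-1.4) = 4.936, f(-0.3) = -0.157, f(0.8) = -0.168, f(1.9) = 12.889, f(3) = 47.
T_5 = (Δs/2)·[f(s_0) + 2f(s_1) + ... + 2f(s_{4}) + f(s_5)].
Sum = 49.01875.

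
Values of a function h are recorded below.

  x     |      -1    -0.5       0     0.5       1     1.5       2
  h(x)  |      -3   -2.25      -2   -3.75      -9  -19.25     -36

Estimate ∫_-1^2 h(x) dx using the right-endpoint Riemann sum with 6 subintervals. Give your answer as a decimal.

-36.125

Δx = 0.5.
Sum = 0.5·[(-2.25) + (-2) + (-3.75) + (-9) + (-19.25) + (-36)] = -36.125.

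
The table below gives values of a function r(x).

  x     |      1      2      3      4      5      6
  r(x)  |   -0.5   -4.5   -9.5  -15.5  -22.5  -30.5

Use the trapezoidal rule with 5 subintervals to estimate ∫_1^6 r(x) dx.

Δx = 1.
T_5 = (1/2)·[(-0.5) + 2·(-4.5) + 2·(-9.5) + 2·(-15.5) + 2·(-22.5) + (-30.5)] = -67.5.

-67.5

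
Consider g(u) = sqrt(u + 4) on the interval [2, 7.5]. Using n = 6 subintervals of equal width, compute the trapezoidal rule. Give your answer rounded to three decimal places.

Δu = (7.5 − 2)/6 = 11/12.
g(2) ≈ 2.449, g(35/12) ≈ 2.630, g(23/6) ≈ 2.799, g(4.75) ≈ 2.958, g(17/3) ≈ 3.109, g(79/12) ≈ 3.253, g(7.5) ≈ 3.391.
T_6 = (Δu/2)·[g(u_0) + 2g(u_1) + ... + 2g(u_{5}) + g(u_6)].
Sum ≈ 16.197.

16.197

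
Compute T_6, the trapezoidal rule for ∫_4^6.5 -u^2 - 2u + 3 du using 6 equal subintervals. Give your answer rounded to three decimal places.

-89.031

Δu = (6.5 − 4)/6 = 5/12.
f(4) = -21, f(53/12) = -3649/144, f(29/6) = -1081/36, f(5.25) = -35.0625, f(17/3) = -364/9, f(73/12) = -6649/144, f(6.5) = -52.25.
T_6 = (Δu/2)·[f(u_0) + 2f(u_1) + ... + 2f(u_{5}) + f(u_6)].
Sum ≈ -89.031.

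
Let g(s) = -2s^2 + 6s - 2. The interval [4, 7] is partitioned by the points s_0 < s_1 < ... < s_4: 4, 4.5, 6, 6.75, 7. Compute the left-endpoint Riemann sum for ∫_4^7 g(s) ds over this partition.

-69.90625

Subinterval widths: 0.5, 1.5, 0.75, 0.25.
Left endpoints: 4, 4.5, 6, 6.75.
g(4) = -10, g(4.5) = -15.5, g(6) = -38, g(6.75) = -52.625.
Sum = Σ Δs_i · g(s_i).
Sum = -69.90625.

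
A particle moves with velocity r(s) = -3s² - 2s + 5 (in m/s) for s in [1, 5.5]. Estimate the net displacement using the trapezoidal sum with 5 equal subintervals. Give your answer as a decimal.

-173.9475

Δs = (5.5 − 1)/5 = 0.9.
r(1) = 0, r(1.9) = -9.63, r(2.8) = -24.12, r(3.7) = -43.47, r(4.6) = -67.68, r(5.5) = -96.75.
T_5 = (Δs/2)·[r(s_0) + 2r(s_1) + ... + 2r(s_{4}) + r(s_5)].
Sum = -173.9475.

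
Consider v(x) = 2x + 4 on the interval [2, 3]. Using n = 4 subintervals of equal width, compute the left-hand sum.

Δx = (3 − 2)/4 = 0.25.
Left endpoints: 2, 2.25, 2.5, 2.75.
v(2) = 8, v(2.25) = 8.5, v(2.5) = 9, v(2.75) = 9.5.
Sum = Δx · [v(2) + v(2.25) + v(2.5) + v(2.75)].
Sum = 8.75.

8.75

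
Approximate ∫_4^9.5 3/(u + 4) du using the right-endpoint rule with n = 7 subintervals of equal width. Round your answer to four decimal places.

1.5113

Δu = (9.5 − 4)/7 = 11/14.
Right endpoints: 67/14, 39/7, 89/14, 50/7, 111/14, 61/7, 9.5.
f(67/14) = 14/41, f(39/7) = 21/67, f(89/14) = 42/145, f(50/7) = 7/26, f(111/14) = 42/167, f(61/7) = 21/89, f(9.5) = 2/9.
Sum = Δu · [f(67/14) + f(39/7) + f(89/14) + ...].
Sum ≈ 1.5113.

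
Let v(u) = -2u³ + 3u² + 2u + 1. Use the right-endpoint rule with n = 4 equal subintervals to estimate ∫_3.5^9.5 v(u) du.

-4217.25

Δu = (9.5 − 3.5)/4 = 1.5.
Right endpoints: 5, 6.5, 8, 9.5.
v(5) = -164, v(6.5) = -408.5, v(8) = -815, v(9.5) = -1424.
Sum = Δu · [v(5) + v(6.5) + v(8) + v(9.5)].
Sum = -4217.25.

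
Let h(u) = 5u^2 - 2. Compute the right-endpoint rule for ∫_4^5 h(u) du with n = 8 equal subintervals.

102.4921875

Δu = (5 − 4)/8 = 0.125.
Right endpoints: 4.125, 4.25, 4.375, 4.5, 4.625, 4.75, 4.875, 5.
h(4.125) = 83.078125, h(4.25) = 88.3125, h(4.375) = 93.703125, h(4.5) = 99.25, h(4.625) = 104.953125, h(4.75) = 110.8125, h(4.875) = 116.828125, h(5) = 123.
Sum = Δu · [h(4.125) + h(4.25) + h(4.375) + ...].
Sum = 102.4921875.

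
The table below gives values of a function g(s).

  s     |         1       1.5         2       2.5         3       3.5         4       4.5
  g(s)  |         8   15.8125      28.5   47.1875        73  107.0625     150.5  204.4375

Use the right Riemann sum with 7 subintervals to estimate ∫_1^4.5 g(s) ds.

313.25

Δs = 0.5.
Sum = 0.5·[15.8125 + 28.5 + 47.1875 + 73 + 107.0625 + 150.5 + 204.4375] = 313.25.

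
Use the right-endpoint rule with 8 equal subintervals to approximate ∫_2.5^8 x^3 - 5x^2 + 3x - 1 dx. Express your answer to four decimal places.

349.7683

Δx = (8 − 2.5)/8 = 0.6875.
Right endpoints: 3.1875, 3.875, 4.5625, 5.25, 5.9375, 6.625, 7.3125, 8.
f(3.1875) = -40357/4096, f(3.875) = -3209/512, f(4.5625) = 14665/4096, f(5.25) = 21.640625, f(5.9375) = 204239/4096, f(6.625) = 46181/512, f(7.3125) = 592253/4096, f(8) = 215.
Sum = Δx · [f(3.1875) + f(3.875) + f(4.5625) + ...].
Sum ≈ 349.7683.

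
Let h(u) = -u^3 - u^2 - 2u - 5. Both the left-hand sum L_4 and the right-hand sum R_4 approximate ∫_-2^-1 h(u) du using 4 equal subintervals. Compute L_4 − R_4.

L_4 = 0.203125.
R_4 = -1.296875.
L_4 − R_4 = 1.5.

1.5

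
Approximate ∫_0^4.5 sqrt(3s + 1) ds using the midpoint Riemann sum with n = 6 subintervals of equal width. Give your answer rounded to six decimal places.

Δs = (4.5 − 0)/6 = 0.75.
Midpoints: 0.375, 1.125, 1.875, 2.625, 3.375, 4.125.
f(0.375) ≈ 1.457738, f(1.125) ≈ 2.091650, f(1.875) ≈ 2.573908, f(2.625) ≈ 2.979094, f(3.375) ≈ 3.335416, f(4.125) ≈ 3.657185.
Sum = Δs · [f(0.375) + f(1.125) + f(1.875) + ...].
Sum ≈ 12.071243.

12.071243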